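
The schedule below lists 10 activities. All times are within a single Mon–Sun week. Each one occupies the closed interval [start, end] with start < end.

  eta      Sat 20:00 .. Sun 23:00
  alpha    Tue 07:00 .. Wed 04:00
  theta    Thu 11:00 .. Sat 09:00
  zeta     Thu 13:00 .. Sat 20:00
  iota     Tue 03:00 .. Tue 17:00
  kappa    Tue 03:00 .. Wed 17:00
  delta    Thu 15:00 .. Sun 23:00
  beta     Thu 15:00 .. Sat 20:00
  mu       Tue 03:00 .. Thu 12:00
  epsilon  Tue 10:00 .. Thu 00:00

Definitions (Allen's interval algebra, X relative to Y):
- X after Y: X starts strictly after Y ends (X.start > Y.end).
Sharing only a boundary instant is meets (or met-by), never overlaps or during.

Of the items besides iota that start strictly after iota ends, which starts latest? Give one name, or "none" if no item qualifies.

eta

Target iota = [Tue 03:00, Tue 17:00].
alpha [Tue 07:00, Wed 04:00] → overlapped-by → excluded.
beta [Thu 15:00, Sat 20:00] → after → candidate.
delta [Thu 15:00, Sun 23:00] → after → candidate.
epsilon [Tue 10:00, Thu 00:00] → overlapped-by → excluded.
eta [Sat 20:00, Sun 23:00] → after → candidate.
kappa [Tue 03:00, Wed 17:00] → started-by → excluded.
mu [Tue 03:00, Thu 12:00] → started-by → excluded.
theta [Thu 11:00, Sat 09:00] → after → candidate.
zeta [Thu 13:00, Sat 20:00] → after → candidate.
Among candidates, latest start is Sat 20:00 → eta.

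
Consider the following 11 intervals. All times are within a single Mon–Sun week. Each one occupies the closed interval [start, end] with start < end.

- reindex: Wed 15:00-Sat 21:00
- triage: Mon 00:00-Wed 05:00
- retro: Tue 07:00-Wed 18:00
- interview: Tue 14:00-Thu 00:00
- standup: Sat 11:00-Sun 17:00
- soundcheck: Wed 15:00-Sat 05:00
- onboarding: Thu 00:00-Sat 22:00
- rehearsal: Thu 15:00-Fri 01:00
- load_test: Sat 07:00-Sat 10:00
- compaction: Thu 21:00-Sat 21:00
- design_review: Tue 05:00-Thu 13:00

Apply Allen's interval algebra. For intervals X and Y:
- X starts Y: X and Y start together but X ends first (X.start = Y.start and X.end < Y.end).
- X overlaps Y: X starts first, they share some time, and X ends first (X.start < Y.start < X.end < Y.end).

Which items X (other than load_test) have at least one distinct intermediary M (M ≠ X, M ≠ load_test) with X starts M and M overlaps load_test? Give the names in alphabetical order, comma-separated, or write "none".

Target load_test = [Sat 07:00, Sat 10:00].
Intermediaries M with M overlaps load_test: none.
Union: none.

none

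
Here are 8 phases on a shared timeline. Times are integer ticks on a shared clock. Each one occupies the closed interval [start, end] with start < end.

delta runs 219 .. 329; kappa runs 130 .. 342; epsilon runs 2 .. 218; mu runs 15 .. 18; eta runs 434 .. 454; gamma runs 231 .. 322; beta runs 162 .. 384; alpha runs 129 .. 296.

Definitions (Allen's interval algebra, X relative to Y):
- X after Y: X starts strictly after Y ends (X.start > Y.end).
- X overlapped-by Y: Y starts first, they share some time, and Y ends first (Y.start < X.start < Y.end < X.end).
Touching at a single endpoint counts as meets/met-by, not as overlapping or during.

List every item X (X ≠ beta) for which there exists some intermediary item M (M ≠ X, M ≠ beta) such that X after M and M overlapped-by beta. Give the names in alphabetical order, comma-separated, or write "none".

Target beta = [162, 384].
Intermediaries M with M overlapped-by beta: none.
Union: none.

none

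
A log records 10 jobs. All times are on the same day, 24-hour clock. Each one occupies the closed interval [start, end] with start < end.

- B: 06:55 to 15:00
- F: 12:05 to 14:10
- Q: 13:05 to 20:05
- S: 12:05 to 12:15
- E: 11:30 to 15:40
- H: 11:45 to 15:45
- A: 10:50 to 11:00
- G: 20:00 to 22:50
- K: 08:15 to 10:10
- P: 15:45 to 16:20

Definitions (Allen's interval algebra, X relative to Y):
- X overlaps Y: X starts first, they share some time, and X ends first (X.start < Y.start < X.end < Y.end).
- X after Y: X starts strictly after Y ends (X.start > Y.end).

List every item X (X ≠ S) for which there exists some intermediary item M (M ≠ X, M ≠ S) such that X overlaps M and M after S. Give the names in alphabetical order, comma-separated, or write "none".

B, E, F, H, Q

Target S = [12:05, 12:15].
Intermediaries M with M after S: G, P, Q.
Via G — items with X overlaps G: Q.
Via P — items with X overlaps P: none.
Via Q — items with X overlaps Q: B, E, F, H.
Union: B, E, F, H, Q.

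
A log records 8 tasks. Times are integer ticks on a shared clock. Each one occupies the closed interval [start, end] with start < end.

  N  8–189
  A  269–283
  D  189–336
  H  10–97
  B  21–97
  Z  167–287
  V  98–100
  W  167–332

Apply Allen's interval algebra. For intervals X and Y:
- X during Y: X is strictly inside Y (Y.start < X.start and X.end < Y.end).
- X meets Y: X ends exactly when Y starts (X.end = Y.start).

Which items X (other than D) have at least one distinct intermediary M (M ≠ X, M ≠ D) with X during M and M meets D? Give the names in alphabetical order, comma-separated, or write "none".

B, H, V

Target D = [189, 336].
Intermediaries M with M meets D: N.
Via N — items with X during N: B, H, V.
Union: B, H, V.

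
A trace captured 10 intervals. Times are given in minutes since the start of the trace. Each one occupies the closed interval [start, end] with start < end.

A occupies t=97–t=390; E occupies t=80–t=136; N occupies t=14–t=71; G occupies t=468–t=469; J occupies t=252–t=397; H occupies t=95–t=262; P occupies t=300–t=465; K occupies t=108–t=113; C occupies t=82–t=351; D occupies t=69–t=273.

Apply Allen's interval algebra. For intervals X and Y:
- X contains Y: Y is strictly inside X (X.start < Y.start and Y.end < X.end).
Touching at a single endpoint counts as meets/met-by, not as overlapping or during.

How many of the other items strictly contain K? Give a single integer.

Target K = [t=108, t=113].
A [t=97, t=390] → contains → counts.
C [t=82, t=351] → contains → counts.
D [t=69, t=273] → contains → counts.
E [t=80, t=136] → contains → counts.
G [t=468, t=469] → after → no.
H [t=95, t=262] → contains → counts.
J [t=252, t=397] → after → no.
N [t=14, t=71] → before → no.
P [t=300, t=465] → after → no.
Total: 5.

5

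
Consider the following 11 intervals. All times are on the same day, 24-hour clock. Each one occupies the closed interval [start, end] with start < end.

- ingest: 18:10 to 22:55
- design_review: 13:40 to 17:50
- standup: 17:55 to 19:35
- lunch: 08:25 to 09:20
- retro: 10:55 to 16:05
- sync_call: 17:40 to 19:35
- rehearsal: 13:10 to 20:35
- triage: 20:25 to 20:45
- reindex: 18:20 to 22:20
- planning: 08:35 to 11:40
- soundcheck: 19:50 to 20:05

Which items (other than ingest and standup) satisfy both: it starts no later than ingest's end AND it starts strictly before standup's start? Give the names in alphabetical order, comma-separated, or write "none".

Conditions: its start is no later than ingest's end (X.start <= 22:55) AND its start is strictly before standup's start (X.start < 17:55).
design_review: start 13:40 <= 22:55? ✓; start 13:40 < 17:55? ✓ → yes.
lunch: start 08:25 <= 22:55? ✓; start 08:25 < 17:55? ✓ → yes.
planning: start 08:35 <= 22:55? ✓; start 08:35 < 17:55? ✓ → yes.
rehearsal: start 13:10 <= 22:55? ✓; start 13:10 < 17:55? ✓ → yes.
reindex: start 18:20 <= 22:55? ✓; start 18:20 < 17:55? ✗ → no.
retro: start 10:55 <= 22:55? ✓; start 10:55 < 17:55? ✓ → yes.
soundcheck: start 19:50 <= 22:55? ✓; start 19:50 < 17:55? ✗ → no.
sync_call: start 17:40 <= 22:55? ✓; start 17:40 < 17:55? ✓ → yes.
triage: start 20:25 <= 22:55? ✓; start 20:25 < 17:55? ✗ → no.
Result: design_review, lunch, planning, rehearsal, retro, sync_call.

design_review, lunch, planning, rehearsal, retro, sync_call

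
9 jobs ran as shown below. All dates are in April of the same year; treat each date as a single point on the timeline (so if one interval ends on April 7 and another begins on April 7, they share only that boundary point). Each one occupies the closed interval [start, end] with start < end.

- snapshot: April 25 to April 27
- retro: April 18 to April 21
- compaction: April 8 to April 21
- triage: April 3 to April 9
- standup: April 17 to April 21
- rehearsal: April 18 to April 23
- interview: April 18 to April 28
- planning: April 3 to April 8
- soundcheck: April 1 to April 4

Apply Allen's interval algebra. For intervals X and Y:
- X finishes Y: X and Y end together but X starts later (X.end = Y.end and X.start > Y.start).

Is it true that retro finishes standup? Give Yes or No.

retro = [April 18, April 21], standup = [April 17, April 21].
Actual relation of retro to standup: finishes.
Asked whether 'finishes' holds → Yes.

Yes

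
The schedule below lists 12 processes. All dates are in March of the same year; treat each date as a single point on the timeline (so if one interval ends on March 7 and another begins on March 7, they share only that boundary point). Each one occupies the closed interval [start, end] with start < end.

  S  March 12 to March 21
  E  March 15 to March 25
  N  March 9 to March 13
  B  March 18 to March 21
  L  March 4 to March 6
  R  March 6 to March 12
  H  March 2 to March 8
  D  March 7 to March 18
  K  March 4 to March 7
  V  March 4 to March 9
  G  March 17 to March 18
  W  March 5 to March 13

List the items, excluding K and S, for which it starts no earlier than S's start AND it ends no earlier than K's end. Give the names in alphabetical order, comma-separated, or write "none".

Conditions: its start is no earlier than S's start (X.start >= March 12) AND its end is no earlier than K's end (X.end >= March 7).
B: start March 18 >= March 12? ✓; end March 21 >= March 7? ✓ → yes.
D: start March 7 >= March 12? ✗; end March 18 >= March 7? ✓ → no.
E: start March 15 >= March 12? ✓; end March 25 >= March 7? ✓ → yes.
G: start March 17 >= March 12? ✓; end March 18 >= March 7? ✓ → yes.
H: start March 2 >= March 12? ✗; end March 8 >= March 7? ✓ → no.
L: start March 4 >= March 12? ✗; end March 6 >= March 7? ✗ → no.
N: start March 9 >= March 12? ✗; end March 13 >= March 7? ✓ → no.
R: start March 6 >= March 12? ✗; end March 12 >= March 7? ✓ → no.
V: start March 4 >= March 12? ✗; end March 9 >= March 7? ✓ → no.
W: start March 5 >= March 12? ✗; end March 13 >= March 7? ✓ → no.
Result: B, E, G.

B, E, G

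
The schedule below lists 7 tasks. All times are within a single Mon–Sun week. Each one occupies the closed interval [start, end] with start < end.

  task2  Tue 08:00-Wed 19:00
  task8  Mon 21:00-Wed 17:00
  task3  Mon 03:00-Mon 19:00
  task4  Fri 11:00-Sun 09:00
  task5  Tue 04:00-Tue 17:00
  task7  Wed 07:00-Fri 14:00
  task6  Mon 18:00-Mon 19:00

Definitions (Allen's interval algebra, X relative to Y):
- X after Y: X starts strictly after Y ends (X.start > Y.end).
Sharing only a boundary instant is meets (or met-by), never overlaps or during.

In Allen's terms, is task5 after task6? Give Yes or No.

task5 = [Tue 04:00, Tue 17:00], task6 = [Mon 18:00, Mon 19:00].
Actual relation of task5 to task6: after.
Asked whether 'after' holds → Yes.

Yes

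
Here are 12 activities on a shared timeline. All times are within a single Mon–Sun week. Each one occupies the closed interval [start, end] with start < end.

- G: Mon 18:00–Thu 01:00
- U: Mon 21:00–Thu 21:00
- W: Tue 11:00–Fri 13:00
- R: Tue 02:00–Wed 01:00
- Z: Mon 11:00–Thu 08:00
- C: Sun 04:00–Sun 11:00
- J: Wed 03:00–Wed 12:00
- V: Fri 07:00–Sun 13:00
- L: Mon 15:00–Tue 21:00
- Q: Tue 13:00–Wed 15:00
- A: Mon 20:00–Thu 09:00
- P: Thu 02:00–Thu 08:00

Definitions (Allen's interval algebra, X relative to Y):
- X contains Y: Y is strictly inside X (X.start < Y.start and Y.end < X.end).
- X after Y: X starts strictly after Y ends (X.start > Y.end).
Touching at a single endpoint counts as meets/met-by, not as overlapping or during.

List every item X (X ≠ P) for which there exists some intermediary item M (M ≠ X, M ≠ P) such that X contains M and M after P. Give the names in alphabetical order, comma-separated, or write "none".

V

Target P = [Thu 02:00, Thu 08:00].
Intermediaries M with M after P: C, V.
Via C — items with X contains C: V.
Via V — items with X contains V: none.
Union: V.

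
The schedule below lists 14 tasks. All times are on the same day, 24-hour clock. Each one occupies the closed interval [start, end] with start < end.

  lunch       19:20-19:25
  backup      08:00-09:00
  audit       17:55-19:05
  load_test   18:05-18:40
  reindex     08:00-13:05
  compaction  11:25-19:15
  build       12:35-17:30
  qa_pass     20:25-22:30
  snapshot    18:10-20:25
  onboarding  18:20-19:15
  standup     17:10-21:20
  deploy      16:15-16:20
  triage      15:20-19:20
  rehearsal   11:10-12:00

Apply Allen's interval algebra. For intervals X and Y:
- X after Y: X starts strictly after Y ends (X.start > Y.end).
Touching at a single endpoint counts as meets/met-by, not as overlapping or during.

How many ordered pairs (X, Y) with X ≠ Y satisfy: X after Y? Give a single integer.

Checking all 182 ordered pairs for relation 'after'; matching pairs in alphabetical order:
(audit, backup): audit after backup ✓
(audit, build): audit after build ✓
(audit, deploy): audit after deploy ✓
(audit, rehearsal): audit after rehearsal ✓
(audit, reindex): audit after reindex ✓
(build, backup): build after backup ✓
(build, rehearsal): build after rehearsal ✓
(compaction, backup): compaction after backup ✓
(deploy, backup): deploy after backup ✓
(deploy, rehearsal): deploy after rehearsal ✓
(deploy, reindex): deploy after reindex ✓
(load_test, backup): load_test after backup ✓
(load_test, build): load_test after build ✓
(load_test, deploy): load_test after deploy ✓
(load_test, rehearsal): load_test after rehearsal ✓
(load_test, reindex): load_test after reindex ✓
(lunch, audit): lunch after audit ✓
(lunch, backup): lunch after backup ✓
(lunch, build): lunch after build ✓
(lunch, compaction): lunch after compaction ✓
(lunch, deploy): lunch after deploy ✓
(lunch, load_test): lunch after load_test ✓
(lunch, onboarding): lunch after onboarding ✓
(lunch, rehearsal): lunch after rehearsal ✓
... plus 30 further pairs not listed.
Count: 54.

54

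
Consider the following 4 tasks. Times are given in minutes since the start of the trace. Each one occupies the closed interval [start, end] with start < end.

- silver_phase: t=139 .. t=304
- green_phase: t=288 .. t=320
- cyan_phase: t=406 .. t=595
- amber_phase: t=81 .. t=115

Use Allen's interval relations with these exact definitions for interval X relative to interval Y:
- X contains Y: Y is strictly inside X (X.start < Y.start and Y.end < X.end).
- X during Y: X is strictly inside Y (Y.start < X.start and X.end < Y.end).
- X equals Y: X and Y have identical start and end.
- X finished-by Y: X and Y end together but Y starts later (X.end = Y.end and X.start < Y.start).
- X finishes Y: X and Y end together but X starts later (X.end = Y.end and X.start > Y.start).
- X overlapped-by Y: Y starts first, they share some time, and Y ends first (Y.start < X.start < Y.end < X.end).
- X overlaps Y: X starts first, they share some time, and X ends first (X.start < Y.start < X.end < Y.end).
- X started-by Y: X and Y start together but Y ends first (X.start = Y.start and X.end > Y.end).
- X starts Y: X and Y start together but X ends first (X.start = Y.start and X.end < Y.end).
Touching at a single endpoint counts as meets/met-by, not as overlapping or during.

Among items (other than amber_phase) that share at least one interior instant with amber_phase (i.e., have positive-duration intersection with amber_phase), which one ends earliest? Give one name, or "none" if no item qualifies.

none

Target amber_phase = [t=81, t=115].
cyan_phase [t=406, t=595] → after → excluded.
green_phase [t=288, t=320] → after → excluded.
silver_phase [t=139, t=304] → after → excluded.
No candidates → none.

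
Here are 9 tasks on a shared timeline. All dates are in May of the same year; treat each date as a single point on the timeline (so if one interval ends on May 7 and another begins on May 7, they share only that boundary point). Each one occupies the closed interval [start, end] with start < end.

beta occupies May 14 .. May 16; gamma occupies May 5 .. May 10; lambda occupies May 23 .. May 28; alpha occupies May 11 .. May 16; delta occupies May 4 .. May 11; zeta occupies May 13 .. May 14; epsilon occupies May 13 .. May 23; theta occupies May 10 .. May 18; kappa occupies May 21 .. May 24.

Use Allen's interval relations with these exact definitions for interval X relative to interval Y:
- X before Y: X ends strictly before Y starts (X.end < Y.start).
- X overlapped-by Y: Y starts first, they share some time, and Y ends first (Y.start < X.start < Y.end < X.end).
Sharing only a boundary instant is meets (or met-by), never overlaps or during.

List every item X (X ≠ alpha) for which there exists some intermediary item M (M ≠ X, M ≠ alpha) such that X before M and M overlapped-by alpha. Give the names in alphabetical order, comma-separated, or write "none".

delta, gamma

Target alpha = [May 11, May 16].
Intermediaries M with M overlapped-by alpha: epsilon.
Via epsilon — items with X before epsilon: delta, gamma.
Union: delta, gamma.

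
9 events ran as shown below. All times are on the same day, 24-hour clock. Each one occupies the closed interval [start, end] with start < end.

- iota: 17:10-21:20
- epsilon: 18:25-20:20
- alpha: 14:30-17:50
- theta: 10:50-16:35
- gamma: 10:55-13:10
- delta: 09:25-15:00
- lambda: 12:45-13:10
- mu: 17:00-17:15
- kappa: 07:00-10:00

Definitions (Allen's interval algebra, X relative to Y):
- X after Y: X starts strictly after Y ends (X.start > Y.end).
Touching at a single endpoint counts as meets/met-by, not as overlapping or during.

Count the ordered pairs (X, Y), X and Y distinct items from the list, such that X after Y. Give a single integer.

23

Checking all 72 ordered pairs for relation 'after'; matching pairs in alphabetical order:
(alpha, gamma): alpha after gamma ✓
(alpha, kappa): alpha after kappa ✓
(alpha, lambda): alpha after lambda ✓
(epsilon, alpha): epsilon after alpha ✓
(epsilon, delta): epsilon after delta ✓
(epsilon, gamma): epsilon after gamma ✓
(epsilon, kappa): epsilon after kappa ✓
(epsilon, lambda): epsilon after lambda ✓
(epsilon, mu): epsilon after mu ✓
(epsilon, theta): epsilon after theta ✓
(gamma, kappa): gamma after kappa ✓
(iota, delta): iota after delta ✓
(iota, gamma): iota after gamma ✓
(iota, kappa): iota after kappa ✓
(iota, lambda): iota after lambda ✓
(iota, theta): iota after theta ✓
(lambda, kappa): lambda after kappa ✓
(mu, delta): mu after delta ✓
(mu, gamma): mu after gamma ✓
(mu, kappa): mu after kappa ✓
(mu, lambda): mu after lambda ✓
(mu, theta): mu after theta ✓
(theta, kappa): theta after kappa ✓
Count: 23.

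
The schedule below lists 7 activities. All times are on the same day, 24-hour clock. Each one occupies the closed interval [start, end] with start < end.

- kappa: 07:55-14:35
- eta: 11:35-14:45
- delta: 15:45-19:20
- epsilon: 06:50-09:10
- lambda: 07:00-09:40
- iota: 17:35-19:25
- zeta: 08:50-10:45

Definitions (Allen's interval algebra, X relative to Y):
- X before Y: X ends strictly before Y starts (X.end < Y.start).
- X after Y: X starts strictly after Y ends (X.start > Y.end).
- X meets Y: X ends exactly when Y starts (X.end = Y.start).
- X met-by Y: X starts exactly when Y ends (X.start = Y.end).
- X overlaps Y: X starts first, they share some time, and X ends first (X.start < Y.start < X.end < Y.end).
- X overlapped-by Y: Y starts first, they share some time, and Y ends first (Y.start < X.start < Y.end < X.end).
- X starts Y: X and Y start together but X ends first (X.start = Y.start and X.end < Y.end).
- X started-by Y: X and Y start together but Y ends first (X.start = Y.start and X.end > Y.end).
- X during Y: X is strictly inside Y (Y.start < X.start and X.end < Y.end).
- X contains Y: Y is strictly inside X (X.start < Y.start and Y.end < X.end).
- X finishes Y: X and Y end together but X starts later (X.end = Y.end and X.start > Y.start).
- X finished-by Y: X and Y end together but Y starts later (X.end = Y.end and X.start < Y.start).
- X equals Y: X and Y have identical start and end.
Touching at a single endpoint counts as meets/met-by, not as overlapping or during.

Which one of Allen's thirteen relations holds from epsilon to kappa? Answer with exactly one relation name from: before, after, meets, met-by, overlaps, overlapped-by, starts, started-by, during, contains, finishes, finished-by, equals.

epsilon = [06:50, 09:10]; kappa = [07:55, 14:35].
Compare endpoints: epsilon.start < kappa.start, epsilon.start < kappa.end, epsilon.end > kappa.start, epsilon.end < kappa.end.
That pattern is 'overlaps'.

overlaps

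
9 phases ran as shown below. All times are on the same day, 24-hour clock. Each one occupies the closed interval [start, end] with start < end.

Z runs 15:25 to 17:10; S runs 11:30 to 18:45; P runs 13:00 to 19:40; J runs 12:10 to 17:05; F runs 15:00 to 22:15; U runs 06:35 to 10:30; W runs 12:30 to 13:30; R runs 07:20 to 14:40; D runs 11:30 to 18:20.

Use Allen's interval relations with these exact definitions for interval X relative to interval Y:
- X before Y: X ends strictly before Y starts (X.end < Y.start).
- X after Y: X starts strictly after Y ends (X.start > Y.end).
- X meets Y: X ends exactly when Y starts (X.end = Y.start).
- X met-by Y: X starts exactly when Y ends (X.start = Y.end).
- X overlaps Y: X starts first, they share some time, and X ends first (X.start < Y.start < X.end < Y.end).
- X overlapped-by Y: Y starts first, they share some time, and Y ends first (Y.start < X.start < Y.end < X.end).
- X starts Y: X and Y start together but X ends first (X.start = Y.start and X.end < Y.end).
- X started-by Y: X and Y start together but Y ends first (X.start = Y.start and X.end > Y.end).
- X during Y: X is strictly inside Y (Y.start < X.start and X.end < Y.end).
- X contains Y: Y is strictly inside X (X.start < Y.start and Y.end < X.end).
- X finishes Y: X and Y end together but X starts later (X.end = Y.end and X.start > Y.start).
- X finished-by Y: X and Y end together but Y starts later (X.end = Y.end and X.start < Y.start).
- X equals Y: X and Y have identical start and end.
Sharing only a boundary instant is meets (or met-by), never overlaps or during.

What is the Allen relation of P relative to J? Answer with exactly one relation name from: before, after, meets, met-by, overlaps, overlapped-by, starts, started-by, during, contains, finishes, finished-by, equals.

P = [13:00, 19:40]; J = [12:10, 17:05].
Compare endpoints: P.start > J.start, P.start < J.end, P.end > J.start, P.end > J.end.
That pattern is 'overlapped-by'.

overlapped-by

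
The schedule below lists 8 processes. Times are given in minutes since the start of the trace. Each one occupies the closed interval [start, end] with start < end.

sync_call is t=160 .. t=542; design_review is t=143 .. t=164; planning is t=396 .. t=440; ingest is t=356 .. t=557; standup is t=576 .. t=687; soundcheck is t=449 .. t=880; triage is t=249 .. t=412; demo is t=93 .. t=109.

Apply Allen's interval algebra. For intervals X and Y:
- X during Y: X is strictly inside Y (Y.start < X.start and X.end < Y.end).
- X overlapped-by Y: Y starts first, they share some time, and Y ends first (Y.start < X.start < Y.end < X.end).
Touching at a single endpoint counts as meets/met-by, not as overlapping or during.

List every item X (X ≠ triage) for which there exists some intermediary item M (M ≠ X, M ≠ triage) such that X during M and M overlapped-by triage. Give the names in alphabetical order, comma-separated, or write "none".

Target triage = [t=249, t=412].
Intermediaries M with M overlapped-by triage: ingest, planning.
Via ingest — items with X during ingest: planning.
Via planning — items with X during planning: none.
Union: planning.

planning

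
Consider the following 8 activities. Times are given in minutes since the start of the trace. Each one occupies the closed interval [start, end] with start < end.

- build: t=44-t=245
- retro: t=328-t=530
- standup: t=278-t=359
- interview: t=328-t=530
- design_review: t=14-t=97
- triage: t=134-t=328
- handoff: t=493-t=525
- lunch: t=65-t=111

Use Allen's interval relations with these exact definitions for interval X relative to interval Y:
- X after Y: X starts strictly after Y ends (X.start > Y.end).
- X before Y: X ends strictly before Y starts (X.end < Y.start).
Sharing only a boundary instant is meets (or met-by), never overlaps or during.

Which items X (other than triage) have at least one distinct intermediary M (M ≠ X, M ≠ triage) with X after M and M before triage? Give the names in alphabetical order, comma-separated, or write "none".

Target triage = [t=134, t=328].
Intermediaries M with M before triage: design_review, lunch.
Via design_review — items with X after design_review: handoff, interview, retro, standup.
Via lunch — items with X after lunch: handoff, interview, retro, standup.
Union: handoff, interview, retro, standup.

handoff, interview, retro, standup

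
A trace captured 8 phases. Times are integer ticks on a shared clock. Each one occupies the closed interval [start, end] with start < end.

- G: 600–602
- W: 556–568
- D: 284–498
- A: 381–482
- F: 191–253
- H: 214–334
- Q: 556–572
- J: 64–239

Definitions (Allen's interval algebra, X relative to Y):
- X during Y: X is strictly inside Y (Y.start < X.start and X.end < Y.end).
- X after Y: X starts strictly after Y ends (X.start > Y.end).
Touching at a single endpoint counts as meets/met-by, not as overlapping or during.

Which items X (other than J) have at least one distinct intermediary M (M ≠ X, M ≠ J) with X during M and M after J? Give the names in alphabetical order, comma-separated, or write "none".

A

Target J = [64, 239].
Intermediaries M with M after J: A, D, G, Q, W.
Via A — items with X during A: none.
Via D — items with X during D: A.
Via G — items with X during G: none.
Via Q — items with X during Q: none.
Via W — items with X during W: none.
Union: A.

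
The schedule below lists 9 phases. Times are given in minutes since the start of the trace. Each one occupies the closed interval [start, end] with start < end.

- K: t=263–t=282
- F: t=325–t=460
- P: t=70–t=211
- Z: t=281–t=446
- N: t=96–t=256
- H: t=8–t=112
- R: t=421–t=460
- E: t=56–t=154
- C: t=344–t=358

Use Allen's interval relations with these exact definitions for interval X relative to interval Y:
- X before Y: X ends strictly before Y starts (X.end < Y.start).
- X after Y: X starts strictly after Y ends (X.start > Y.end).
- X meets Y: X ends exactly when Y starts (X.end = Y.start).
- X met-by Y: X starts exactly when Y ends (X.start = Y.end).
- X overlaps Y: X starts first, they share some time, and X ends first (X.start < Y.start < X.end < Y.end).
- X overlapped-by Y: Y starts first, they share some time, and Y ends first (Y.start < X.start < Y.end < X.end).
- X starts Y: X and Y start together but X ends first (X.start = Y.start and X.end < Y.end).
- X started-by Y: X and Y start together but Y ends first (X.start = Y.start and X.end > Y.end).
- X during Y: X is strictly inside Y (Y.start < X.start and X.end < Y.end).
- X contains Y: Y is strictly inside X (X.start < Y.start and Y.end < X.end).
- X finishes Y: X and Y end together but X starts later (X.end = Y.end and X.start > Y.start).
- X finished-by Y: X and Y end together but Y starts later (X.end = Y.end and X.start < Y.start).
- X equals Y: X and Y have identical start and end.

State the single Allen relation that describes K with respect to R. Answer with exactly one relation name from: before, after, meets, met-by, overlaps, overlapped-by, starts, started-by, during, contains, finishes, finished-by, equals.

before

K = [t=263, t=282]; R = [t=421, t=460].
Compare endpoints: K.start < R.start, K.start < R.end, K.end < R.start, K.end < R.end.
That pattern is 'before'.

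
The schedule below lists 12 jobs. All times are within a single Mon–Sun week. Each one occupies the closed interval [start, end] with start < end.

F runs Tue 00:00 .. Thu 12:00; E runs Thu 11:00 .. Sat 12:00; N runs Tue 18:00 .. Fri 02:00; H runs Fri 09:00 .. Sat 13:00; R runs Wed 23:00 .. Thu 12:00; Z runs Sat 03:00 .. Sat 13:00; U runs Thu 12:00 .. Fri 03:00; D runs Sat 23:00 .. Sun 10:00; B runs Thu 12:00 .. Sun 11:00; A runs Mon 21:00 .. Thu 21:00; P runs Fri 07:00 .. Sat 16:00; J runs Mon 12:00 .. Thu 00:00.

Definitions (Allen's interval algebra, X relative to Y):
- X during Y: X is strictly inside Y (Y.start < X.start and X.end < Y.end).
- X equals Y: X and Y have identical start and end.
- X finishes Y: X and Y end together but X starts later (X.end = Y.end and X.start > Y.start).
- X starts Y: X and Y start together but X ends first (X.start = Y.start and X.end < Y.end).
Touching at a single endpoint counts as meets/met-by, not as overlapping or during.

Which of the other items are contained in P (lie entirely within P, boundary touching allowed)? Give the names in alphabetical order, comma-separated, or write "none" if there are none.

H, Z

Target P = [Fri 07:00, Sat 16:00].
A [Mon 21:00, Thu 21:00] → before → no.
B [Thu 12:00, Sun 11:00] → contains → no.
D [Sat 23:00, Sun 10:00] → after → no.
E [Thu 11:00, Sat 12:00] → overlaps → no.
F [Tue 00:00, Thu 12:00] → before → no.
H [Fri 09:00, Sat 13:00] → during → yes.
J [Mon 12:00, Thu 00:00] → before → no.
N [Tue 18:00, Fri 02:00] → before → no.
R [Wed 23:00, Thu 12:00] → before → no.
U [Thu 12:00, Fri 03:00] → before → no.
Z [Sat 03:00, Sat 13:00] → during → yes.
Result: H, Z.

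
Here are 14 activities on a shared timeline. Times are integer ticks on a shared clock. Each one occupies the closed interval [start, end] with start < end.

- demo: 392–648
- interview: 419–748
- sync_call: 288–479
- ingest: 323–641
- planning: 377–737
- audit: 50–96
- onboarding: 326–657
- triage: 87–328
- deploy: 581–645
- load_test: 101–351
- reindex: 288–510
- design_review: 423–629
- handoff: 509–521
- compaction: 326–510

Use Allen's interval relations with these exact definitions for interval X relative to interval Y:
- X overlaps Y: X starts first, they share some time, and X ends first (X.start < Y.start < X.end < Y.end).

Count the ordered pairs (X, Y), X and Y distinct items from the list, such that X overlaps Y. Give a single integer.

41

Checking all 182 ordered pairs for relation 'overlaps'; matching pairs in alphabetical order:
(audit, triage): audit overlaps triage ✓
(compaction, demo): compaction overlaps demo ✓
(compaction, design_review): compaction overlaps design_review ✓
(compaction, handoff): compaction overlaps handoff ✓
(compaction, interview): compaction overlaps interview ✓
(compaction, planning): compaction overlaps planning ✓
(demo, interview): demo overlaps interview ✓
(design_review, deploy): design_review overlaps deploy ✓
(ingest, demo): ingest overlaps demo ✓
(ingest, deploy): ingest overlaps deploy ✓
(ingest, interview): ingest overlaps interview ✓
(ingest, onboarding): ingest overlaps onboarding ✓
(ingest, planning): ingest overlaps planning ✓
(load_test, compaction): load_test overlaps compaction ✓
(load_test, ingest): load_test overlaps ingest ✓
(load_test, onboarding): load_test overlaps onboarding ✓
(load_test, reindex): load_test overlaps reindex ✓
(load_test, sync_call): load_test overlaps sync_call ✓
(onboarding, interview): onboarding overlaps interview ✓
(onboarding, planning): onboarding overlaps planning ✓
(planning, interview): planning overlaps interview ✓
(reindex, demo): reindex overlaps demo ✓
(reindex, design_review): reindex overlaps design_review ✓
(reindex, handoff): reindex overlaps handoff ✓
... plus 17 further pairs not listed.
Count: 41.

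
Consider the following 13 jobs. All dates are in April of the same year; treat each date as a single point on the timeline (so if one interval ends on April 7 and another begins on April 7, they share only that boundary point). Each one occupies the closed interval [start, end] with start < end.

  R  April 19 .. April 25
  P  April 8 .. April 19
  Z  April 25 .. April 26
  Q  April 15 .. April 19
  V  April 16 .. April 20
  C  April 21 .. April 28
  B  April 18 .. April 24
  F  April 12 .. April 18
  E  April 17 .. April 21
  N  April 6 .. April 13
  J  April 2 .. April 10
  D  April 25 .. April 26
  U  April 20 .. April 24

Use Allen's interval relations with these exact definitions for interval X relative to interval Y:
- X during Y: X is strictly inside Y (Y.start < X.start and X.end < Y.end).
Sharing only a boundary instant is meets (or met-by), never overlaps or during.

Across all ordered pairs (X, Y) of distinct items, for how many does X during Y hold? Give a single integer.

4

Checking all 156 ordered pairs for relation 'during'; matching pairs in alphabetical order:
(D, C): D during C ✓
(F, P): F during P ✓
(U, R): U during R ✓
(Z, C): Z during C ✓
Count: 4.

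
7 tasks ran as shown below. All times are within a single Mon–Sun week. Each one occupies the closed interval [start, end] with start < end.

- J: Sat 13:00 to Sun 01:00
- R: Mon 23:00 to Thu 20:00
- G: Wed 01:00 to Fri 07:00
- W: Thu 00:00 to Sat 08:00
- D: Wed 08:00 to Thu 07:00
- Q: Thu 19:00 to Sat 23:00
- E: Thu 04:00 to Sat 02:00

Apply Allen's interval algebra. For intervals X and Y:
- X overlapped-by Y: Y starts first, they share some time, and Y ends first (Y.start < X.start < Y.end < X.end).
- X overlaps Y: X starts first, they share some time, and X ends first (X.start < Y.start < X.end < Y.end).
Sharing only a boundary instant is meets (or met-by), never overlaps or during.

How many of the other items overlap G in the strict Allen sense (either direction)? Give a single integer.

4

Target G = [Wed 01:00, Fri 07:00].
D [Wed 08:00, Thu 07:00] → during → no.
E [Thu 04:00, Sat 02:00] → overlapped-by → counts.
J [Sat 13:00, Sun 01:00] → after → no.
Q [Thu 19:00, Sat 23:00] → overlapped-by → counts.
R [Mon 23:00, Thu 20:00] → overlaps → counts.
W [Thu 00:00, Sat 08:00] → overlapped-by → counts.
Total: 4.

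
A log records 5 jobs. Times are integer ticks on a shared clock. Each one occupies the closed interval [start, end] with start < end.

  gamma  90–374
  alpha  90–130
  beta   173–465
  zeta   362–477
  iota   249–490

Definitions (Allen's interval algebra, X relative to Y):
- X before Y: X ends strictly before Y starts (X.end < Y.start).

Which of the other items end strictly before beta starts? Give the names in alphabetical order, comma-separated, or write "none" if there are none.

alpha

Target beta = [173, 465].
alpha [90, 130] → before → yes.
gamma [90, 374] → overlaps → no.
iota [249, 490] → overlapped-by → no.
zeta [362, 477] → overlapped-by → no.
Result: alpha.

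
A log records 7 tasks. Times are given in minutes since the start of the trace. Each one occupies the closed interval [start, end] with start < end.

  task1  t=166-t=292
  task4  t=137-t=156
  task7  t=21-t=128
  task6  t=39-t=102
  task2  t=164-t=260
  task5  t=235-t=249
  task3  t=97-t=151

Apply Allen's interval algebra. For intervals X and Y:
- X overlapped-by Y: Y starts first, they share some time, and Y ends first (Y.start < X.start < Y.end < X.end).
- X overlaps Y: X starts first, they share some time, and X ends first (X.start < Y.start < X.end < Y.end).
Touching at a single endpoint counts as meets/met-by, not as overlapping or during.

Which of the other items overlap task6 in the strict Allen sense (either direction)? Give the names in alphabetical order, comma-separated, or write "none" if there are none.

task3

Target task6 = [t=39, t=102].
task1 [t=166, t=292] → after → no.
task2 [t=164, t=260] → after → no.
task3 [t=97, t=151] → overlapped-by → yes.
task4 [t=137, t=156] → after → no.
task5 [t=235, t=249] → after → no.
task7 [t=21, t=128] → contains → no.
Result: task3.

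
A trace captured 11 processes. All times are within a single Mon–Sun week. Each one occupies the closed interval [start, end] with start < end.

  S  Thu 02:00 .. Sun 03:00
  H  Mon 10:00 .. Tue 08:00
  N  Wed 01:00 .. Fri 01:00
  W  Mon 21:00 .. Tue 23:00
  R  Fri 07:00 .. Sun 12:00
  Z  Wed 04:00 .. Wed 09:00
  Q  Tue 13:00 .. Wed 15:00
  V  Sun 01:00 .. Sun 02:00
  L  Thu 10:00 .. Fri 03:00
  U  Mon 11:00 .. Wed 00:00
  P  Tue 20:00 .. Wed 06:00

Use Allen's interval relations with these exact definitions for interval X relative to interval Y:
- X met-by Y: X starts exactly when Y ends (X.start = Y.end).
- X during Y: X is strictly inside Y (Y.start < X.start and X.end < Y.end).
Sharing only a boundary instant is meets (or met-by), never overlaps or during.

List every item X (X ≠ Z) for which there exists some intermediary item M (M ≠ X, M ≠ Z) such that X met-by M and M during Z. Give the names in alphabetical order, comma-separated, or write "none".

Target Z = [Wed 04:00, Wed 09:00].
Intermediaries M with M during Z: none.
Union: none.

none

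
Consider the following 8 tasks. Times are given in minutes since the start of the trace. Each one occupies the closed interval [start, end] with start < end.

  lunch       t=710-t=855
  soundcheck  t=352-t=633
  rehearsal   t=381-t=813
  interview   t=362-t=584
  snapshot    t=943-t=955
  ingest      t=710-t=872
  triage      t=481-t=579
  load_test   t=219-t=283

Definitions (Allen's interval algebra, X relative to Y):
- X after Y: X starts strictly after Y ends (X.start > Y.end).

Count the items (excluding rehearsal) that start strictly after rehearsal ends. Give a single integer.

Target rehearsal = [t=381, t=813].
ingest [t=710, t=872] → overlapped-by → no.
interview [t=362, t=584] → overlaps → no.
load_test [t=219, t=283] → before → no.
lunch [t=710, t=855] → overlapped-by → no.
snapshot [t=943, t=955] → after → counts.
soundcheck [t=352, t=633] → overlaps → no.
triage [t=481, t=579] → during → no.
Total: 1.

1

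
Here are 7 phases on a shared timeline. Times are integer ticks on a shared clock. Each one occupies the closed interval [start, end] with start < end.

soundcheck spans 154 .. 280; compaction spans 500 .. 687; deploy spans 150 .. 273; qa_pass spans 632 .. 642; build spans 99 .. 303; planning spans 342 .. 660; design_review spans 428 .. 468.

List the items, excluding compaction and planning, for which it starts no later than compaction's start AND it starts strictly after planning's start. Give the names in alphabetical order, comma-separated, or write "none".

Conditions: its start is no later than compaction's start (X.start <= 500) AND its start is strictly after planning's start (X.start > 342).
build: start 99 <= 500? ✓; start 99 > 342? ✗ → no.
deploy: start 150 <= 500? ✓; start 150 > 342? ✗ → no.
design_review: start 428 <= 500? ✓; start 428 > 342? ✓ → yes.
qa_pass: start 632 <= 500? ✗; start 632 > 342? ✓ → no.
soundcheck: start 154 <= 500? ✓; start 154 > 342? ✗ → no.
Result: design_review.

design_review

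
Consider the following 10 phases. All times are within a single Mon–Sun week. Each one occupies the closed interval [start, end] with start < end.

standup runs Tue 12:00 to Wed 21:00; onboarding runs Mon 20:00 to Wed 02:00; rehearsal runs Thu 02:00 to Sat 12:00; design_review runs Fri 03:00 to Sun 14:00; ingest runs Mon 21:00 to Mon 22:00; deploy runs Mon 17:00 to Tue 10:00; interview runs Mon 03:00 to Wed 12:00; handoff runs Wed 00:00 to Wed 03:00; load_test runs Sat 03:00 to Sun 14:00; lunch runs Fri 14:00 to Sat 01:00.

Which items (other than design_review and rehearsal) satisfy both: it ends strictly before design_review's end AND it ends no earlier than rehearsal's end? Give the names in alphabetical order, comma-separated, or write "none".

none

Conditions: its end is strictly before design_review's end (X.end < Sun 14:00) AND its end is no earlier than rehearsal's end (X.end >= Sat 12:00).
deploy: end Tue 10:00 < Sun 14:00? ✓; end Tue 10:00 >= Sat 12:00? ✗ → no.
handoff: end Wed 03:00 < Sun 14:00? ✓; end Wed 03:00 >= Sat 12:00? ✗ → no.
ingest: end Mon 22:00 < Sun 14:00? ✓; end Mon 22:00 >= Sat 12:00? ✗ → no.
interview: end Wed 12:00 < Sun 14:00? ✓; end Wed 12:00 >= Sat 12:00? ✗ → no.
load_test: end Sun 14:00 < Sun 14:00? ✗; end Sun 14:00 >= Sat 12:00? ✓ → no.
lunch: end Sat 01:00 < Sun 14:00? ✓; end Sat 01:00 >= Sat 12:00? ✗ → no.
onboarding: end Wed 02:00 < Sun 14:00? ✓; end Wed 02:00 >= Sat 12:00? ✗ → no.
standup: end Wed 21:00 < Sun 14:00? ✓; end Wed 21:00 >= Sat 12:00? ✗ → no.
Result: none.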